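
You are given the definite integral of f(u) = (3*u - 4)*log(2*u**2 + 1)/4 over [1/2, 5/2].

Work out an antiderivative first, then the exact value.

Antiderivative: F(u) = -3*u**2/8 + 2*u + (3*u**2/8 - u)*log(2*u**2 + 1) + 3*log(u**2 + 1/2)/16 - sqrt(2)*atan(sqrt(2)*u); value = -sqrt(2)*atan(5*sqrt(2)/2) - 5*log(27/2)/32 - 3*log(3/4)/16 + 13*log(3/2)/32 + 3*log(27/4)/16 + sqrt(2)*atan(sqrt(2)/2) + 7/4

Check any antiderivative F(u) by computing F'(u) and comparing it with f(u).
F(u) = -3*u**2/8 + 2*u + (3*u**2/8 - u)*log(2*u**2 + 1) + 3*log(u**2 + 1/2)/16 - sqrt(2)*atan(sqrt(2)*u) is an antiderivative of f.
Check: d/du[-3*u**2/8 + 2*u + (3*u**2/8 - u)*log(2*u**2 + 1) + 3*log(u**2 + 1/2)/16 - sqrt(2)*atan(sqrt(2)*u)] = 3*u*log(2*u**2 + 1)/4 - log(2*u**2 + 1), which equals f(u).
F(5/2) = -sqrt(2)*atan(5*sqrt(2)/2) - 5*log(27/2)/32 + 3*log(27/4)/16 + 85/32; F(1/2) = -sqrt(2)*atan(sqrt(2)/2) - 13*log(3/2)/32 + 3*log(3/4)/16 + 29/32.
Integral = F(5/2) - F(1/2) = -sqrt(2)*atan(5*sqrt(2)/2) - 5*log(27/2)/32 - 3*log(3/4)/16 + 13*log(3/2)/32 + 3*log(27/4)/16 + sqrt(2)*atan(sqrt(2)/2) + 7/4.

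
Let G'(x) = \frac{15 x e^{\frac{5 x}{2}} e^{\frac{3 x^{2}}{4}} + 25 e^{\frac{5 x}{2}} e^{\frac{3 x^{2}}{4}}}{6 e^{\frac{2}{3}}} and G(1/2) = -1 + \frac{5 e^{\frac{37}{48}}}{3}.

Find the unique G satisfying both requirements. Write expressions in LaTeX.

G(x) = \frac{5 e^{\frac{3 x^{2}}{4} + \frac{5 x}{2} - \frac{2}{3}}}{3} - 1

The substitution u = \frac{3 x^{2}}{4} + \frac{5 x}{2} - \frac{2}{3} works: G'(x) is exactly (dG/du)*(du/dx) for that inner function.
A general antiderivative is \frac{5 e^{\frac{3 x^{2}}{4} + \frac{5 x}{2} - \frac{2}{3}}}{3} + C.
The condition gives C = -1 + \frac{5 e^{\frac{37}{48}}}{3} - (\frac{5 e^{\frac{37}{48}}}{3}) = -1.
So G(x) = \frac{5 e^{\frac{3 x^{2}}{4} + \frac{5 x}{2} - \frac{2}{3}}}{3} - 1.
Check: d/dx[\frac{5 e^{\frac{3 x^{2}}{4} + \frac{5 x}{2} - \frac{2}{3}}}{3} - 1] = \frac{5 x e^{\frac{5 x}{2}} e^{\frac{3 x^{2}}{4}}}{2 e^{\frac{2}{3}}} + \frac{25 e^{\frac{5 x}{2}} e^{\frac{3 x^{2}}{4}}}{6 e^{\frac{2}{3}}}, which equals G'(x).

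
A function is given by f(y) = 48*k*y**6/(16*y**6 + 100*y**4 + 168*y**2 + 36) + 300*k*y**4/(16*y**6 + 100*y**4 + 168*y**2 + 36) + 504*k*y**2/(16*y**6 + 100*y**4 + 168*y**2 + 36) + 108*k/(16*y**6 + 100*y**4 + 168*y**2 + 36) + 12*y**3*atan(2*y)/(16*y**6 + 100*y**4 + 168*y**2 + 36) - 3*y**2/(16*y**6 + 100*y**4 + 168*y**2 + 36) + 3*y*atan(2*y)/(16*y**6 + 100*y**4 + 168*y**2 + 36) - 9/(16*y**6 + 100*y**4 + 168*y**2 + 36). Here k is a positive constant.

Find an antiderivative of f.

An antiderivative is F(y) = 3*(8*k*y*(y**2 + 3) - atan(2*y))/(8*(y**2 + 3)).

Integrate term by term and add the pieces.
Check: d/dy[3*(8*k*y*(y**2 + 3) - atan(2*y))/(8*(y**2 + 3))] = (48*k*y**6 + 300*k*y**4 + 504*k*y**2 + 108*k + 12*y**3*atan(2*y) - 3*y**2 + 3*y*atan(2*y) - 9)/(16*y**6 + 100*y**4 + 168*y**2 + 36), which equals f(y).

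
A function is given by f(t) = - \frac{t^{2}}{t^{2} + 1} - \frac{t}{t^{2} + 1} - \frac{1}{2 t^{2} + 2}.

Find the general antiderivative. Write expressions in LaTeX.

The integrand splits into summands that can be handled one at a time.
Check: d/dt[\frac{- 2 t - \log{\left(t^{2} + 1 \right)} + \operatorname{atan}{\left(t \right)}}{2}] = \frac{- 2 t^{2} - 2 t - 1}{2 t^{2} + 2}, which equals f(t).

F(t) = \frac{- 2 t - \log{\left(t^{2} + 1 \right)} + \operatorname{atan}{\left(t \right)}}{2} + C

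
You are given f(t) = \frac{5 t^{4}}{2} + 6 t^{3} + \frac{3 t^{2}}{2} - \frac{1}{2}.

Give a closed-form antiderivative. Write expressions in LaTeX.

An antiderivative is F(t) = \frac{t^{5}}{2} + \frac{3 t^{4}}{2} + \frac{t^{3}}{2} - \frac{t}{2}.

Integrate term by term and add the pieces.
Check: d/dt[\frac{t^{5}}{2} + \frac{3 t^{4}}{2} + \frac{t^{3}}{2} - \frac{t}{2}] = \frac{5 t^{4}}{2} + 6 t^{3} + \frac{3 t^{2}}{2} - \frac{1}{2} = f(t).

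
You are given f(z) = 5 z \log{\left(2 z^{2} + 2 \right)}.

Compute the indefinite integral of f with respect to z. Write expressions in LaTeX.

Any candidate F(z) must reproduce f(z) exactly when differentiated.
Check: d/dz[\frac{5 z^{2} \log{\left(2 z^{2} + 2 \right)}}{2} - \frac{5 z^{2}}{2} + \frac{5 \log{\left(z^{2} + 1 \right)}}{2}] = 5 z \log{\left(z^{2} + 1 \right)} + 5 z \log{\left(2 \right)}, which equals f(z).

F(z) = \frac{5 z^{2} \log{\left(2 z^{2} + 2 \right)}}{2} - \frac{5 z^{2}}{2} + \frac{5 \log{\left(z^{2} + 1 \right)}}{2} + C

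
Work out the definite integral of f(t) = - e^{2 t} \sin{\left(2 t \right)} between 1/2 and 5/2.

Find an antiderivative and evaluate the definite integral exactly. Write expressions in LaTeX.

Antiderivative: F(t) = \frac{\left(- \sin{\left(2 t \right)} + \cos{\left(2 t \right)}\right) e^{2 t}}{4}; value = - \frac{e \cos{\left(1 \right)}}{4} + \frac{e \sin{\left(1 \right)}}{4} + \frac{e^{5} \cos{\left(5 \right)}}{4} - \frac{e^{5} \sin{\left(5 \right)}}{4}

A first test for any F(t): its t-derivative must equal f(t) identically.
F(t) = \frac{\left(- \sin{\left(2 t \right)} + \cos{\left(2 t \right)}\right) e^{2 t}}{4} is an antiderivative of f.
Check: d/dt[\frac{\left(- \sin{\left(2 t \right)} + \cos{\left(2 t \right)}\right) e^{2 t}}{4}] = - e^{2 t} \sin{\left(2 t \right)} = f(t).
F(5/2) = \frac{e^{5} \cos{\left(5 \right)}}{4} - \frac{e^{5} \sin{\left(5 \right)}}{4}; F(1/2) = - \frac{e \sin{\left(1 \right)}}{4} + \frac{e \cos{\left(1 \right)}}{4}.
Integral = F(5/2) - F(1/2) = - \frac{e \cos{\left(1 \right)}}{4} + \frac{e \sin{\left(1 \right)}}{4} + \frac{e^{5} \cos{\left(5 \right)}}{4} - \frac{e^{5} \sin{\left(5 \right)}}{4}.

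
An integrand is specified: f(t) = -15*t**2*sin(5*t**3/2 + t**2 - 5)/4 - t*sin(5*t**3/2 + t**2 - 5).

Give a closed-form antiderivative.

An antiderivative is F(t) = cos(5*t**3/2 + t**2 - 5)/2.

f matches the chain-rule pattern g'(h)*h' with inner function h(t) = 5*t**3/2 + t**2 - 5; substituting u = h(t) collapses the integral.
Check: d/dt[cos(5*t**3/2 + t**2 - 5)/2] = -15*t**2*sin(5*t**3/2 + t**2 - 5)/4 - t*sin(5*t**3/2 + t**2 - 5) = f(t).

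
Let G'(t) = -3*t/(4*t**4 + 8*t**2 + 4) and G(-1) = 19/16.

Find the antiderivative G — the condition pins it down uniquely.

G(t) = (8*t**2 + 11)/(8*(t**2 + 1))

The substitution u = 2*t**2 + 2 works: G'(t) is exactly (dG/du)*(du/dt) for that inner function.
A general antiderivative is 3/(4*(2*t**2 + 2)) + C.
The condition gives C = 19/16 - (3/16) = 1.
So G(t) = (8*t**2 + 11)/(8*(t**2 + 1)).
Check: d/dt[(8*t**2 + 11)/(8*(t**2 + 1))] = -3*t/(4*t**4 + 8*t**2 + 4) = G'(t).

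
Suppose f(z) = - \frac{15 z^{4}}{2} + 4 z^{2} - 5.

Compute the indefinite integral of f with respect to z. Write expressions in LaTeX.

F(z) = \frac{- 9 z^{5} + 8 z^{3} - 30 z - 30}{6} + C

Integrate term by term and add the pieces.
Check: d/dz[\frac{- 9 z^{5} + 8 z^{3} - 30 z - 30}{6}] = - \frac{15 z^{4}}{2} + 4 z^{2} - 5 = f(z).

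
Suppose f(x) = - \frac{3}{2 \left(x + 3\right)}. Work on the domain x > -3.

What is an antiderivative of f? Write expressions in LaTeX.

A candidate is checked by its d/dx: the result must match f(x).
Check: d/dx[- \frac{3 \log{\left(x + 3 \right)}}{2}] = - \frac{3}{2 x + 6}, which equals f(x).

An antiderivative is F(x) = - \frac{3 \log{\left(x + 3 \right)}}{2}.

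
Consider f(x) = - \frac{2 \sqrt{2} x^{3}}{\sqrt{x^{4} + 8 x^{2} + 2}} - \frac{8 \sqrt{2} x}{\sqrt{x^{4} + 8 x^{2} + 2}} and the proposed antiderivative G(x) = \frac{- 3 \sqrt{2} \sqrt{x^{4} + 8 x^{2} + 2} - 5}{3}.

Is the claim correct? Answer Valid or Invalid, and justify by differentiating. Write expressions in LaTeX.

d/dx[G] = \frac{- 2 \sqrt{2} x^{3} - 8 \sqrt{2} x}{\sqrt{x^{4} + 8 x^{2} + 2}}
This equals f(x) exactly, so the claim holds.

Valid: G'(x) = f(x).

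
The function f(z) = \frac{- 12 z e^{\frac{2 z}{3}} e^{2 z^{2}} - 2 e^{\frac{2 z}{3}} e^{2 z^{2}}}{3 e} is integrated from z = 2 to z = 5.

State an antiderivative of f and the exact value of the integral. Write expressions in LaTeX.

f matches the chain-rule pattern g'(h)*h' with inner function h(z) = 2 z^{2} + \frac{2 z}{3} - 1; substituting u = h(z) collapses the integral.
F(z) = - \frac{e^{\frac{2 z}{3}} e^{2 z^{2}}}{e} is an antiderivative of f.
Check: d/dz[- \frac{e^{\frac{2 z}{3}} e^{2 z^{2}}}{e}] = \frac{- 12 z e^{\frac{2 z}{3}} e^{2 z^{2}} - 2 e^{\frac{2 z}{3}} e^{2 z^{2}}}{3 e} = f(z).
F(5) = - e^{\frac{157}{3}}; F(2) = - e^{\frac{25}{3}}.
Integral = F(5) - F(2) = - e^{\frac{157}{3}} + e^{\frac{25}{3}}.

Antiderivative: F(z) = - \frac{e^{\frac{2 z}{3}} e^{2 z^{2}}}{e}; value = - e^{\frac{157}{3}} + e^{\frac{25}{3}}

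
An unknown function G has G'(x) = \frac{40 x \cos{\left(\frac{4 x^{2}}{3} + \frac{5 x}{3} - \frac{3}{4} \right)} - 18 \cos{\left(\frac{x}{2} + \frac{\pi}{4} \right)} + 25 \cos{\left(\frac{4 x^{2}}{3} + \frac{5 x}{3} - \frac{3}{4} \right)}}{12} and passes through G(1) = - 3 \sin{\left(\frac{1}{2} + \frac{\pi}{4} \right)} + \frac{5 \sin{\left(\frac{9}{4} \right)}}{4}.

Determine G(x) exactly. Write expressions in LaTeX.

G(x) = - 3 \sin{\left(\frac{x}{2} + \frac{\pi}{4} \right)} + \frac{5 \sin{\left(\frac{4 x^{2}}{3} + \frac{5 x}{3} - \frac{3}{4} \right)}}{4}

A candidate passes only if d/dx[G] lands on the given G'(x) exactly.
A general antiderivative is - 3 \sin{\left(\frac{x}{2} + \frac{\pi}{4} \right)} + \frac{5 \sin{\left(\frac{4 x^{2}}{3} + \frac{5 x}{3} - \frac{3}{4} \right)}}{4} + C.
The condition gives C = - 3 \sin{\left(\frac{1}{2} + \frac{\pi}{4} \right)} + \frac{5 \sin{\left(\frac{9}{4} \right)}}{4} - (- 3 \sin{\left(\frac{1}{2} + \frac{\pi}{4} \right)} + \frac{5 \sin{\left(\frac{9}{4} \right)}}{4}) = 0.
So G(x) = - 3 \sin{\left(\frac{x}{2} + \frac{\pi}{4} \right)} + \frac{5 \sin{\left(\frac{4 x^{2}}{3} + \frac{5 x}{3} - \frac{3}{4} \right)}}{4}.
Check: d/dx[- 3 \sin{\left(\frac{x}{2} + \frac{\pi}{4} \right)} + \frac{5 \sin{\left(\frac{4 x^{2}}{3} + \frac{5 x}{3} - \frac{3}{4} \right)}}{4}] = \frac{10 x \cos{\left(\frac{4 x^{2}}{3} + \frac{5 x}{3} - \frac{3}{4} \right)}}{3} - \frac{3 \cos{\left(\frac{x}{2} + \frac{\pi}{4} \right)}}{2} + \frac{25 \cos{\left(\frac{4 x^{2}}{3} + \frac{5 x}{3} - \frac{3}{4} \right)}}{12}, which equals G'(x).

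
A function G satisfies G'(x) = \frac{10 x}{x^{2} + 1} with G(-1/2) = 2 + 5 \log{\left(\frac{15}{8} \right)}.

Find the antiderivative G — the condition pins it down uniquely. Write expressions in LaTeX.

G'(x) matches the chain-rule pattern g'(h)*h' with inner function h(x) = \frac{3 x^{2}}{2} + \frac{3}{2}; substituting u = h(x) collapses the integral.
A general antiderivative is 5 \log{\left(\frac{3 x^{2}}{2} + \frac{3}{2} \right)} + C.
The condition gives C = 2 + 5 \log{\left(\frac{15}{8} \right)} - (5 \log{\left(\frac{15}{8} \right)}) = 2.
So G(x) = 5 \log{\left(\frac{3 x^{2}}{2} + \frac{3}{2} \right)} + 2.
Check: d/dx[5 \log{\left(\frac{3 x^{2}}{2} + \frac{3}{2} \right)} + 2] = \frac{10 x}{x^{2} + 1} = G'(x).

G(x) = 5 \log{\left(\frac{3 x^{2}}{2} + \frac{3}{2} \right)} + 2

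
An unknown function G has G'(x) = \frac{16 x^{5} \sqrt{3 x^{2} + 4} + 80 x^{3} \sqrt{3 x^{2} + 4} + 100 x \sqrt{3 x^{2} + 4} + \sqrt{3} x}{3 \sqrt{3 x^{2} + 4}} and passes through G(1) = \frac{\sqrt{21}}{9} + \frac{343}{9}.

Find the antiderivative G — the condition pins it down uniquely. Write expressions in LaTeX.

G(x) = \frac{\sqrt{3} \left(8 \sqrt{3} x^{6} + 60 \sqrt{3} x^{4} + 150 \sqrt{3} x^{2} + 3 \sqrt{3 x^{2} + 4} + 125 \sqrt{3}\right)}{27}

For G(x) to be correct, d/dx[G] must agree with the stated G'(x) identically.
A general antiderivative is - 3 \left(- \frac{2 x^{2}}{3} - \frac{5}{3}\right)^{3} + \frac{\sqrt{x^{2} + \frac{4}{3}}}{3} + C.
The condition gives C = \frac{\sqrt{21}}{9} + \frac{343}{9} - (\frac{\sqrt{21}}{9} + \frac{343}{9}) = 0.
So G(x) = \frac{\sqrt{3} \left(8 \sqrt{3} x^{6} + 60 \sqrt{3} x^{4} + 150 \sqrt{3} x^{2} + 3 \sqrt{3 x^{2} + 4} + 125 \sqrt{3}\right)}{27}.
Check: d/dx[\frac{\sqrt{3} \left(8 \sqrt{3} x^{6} + 60 \sqrt{3} x^{4} + 150 \sqrt{3} x^{2} + 3 \sqrt{3 x^{2} + 4} + 125 \sqrt{3}\right)}{27}] = \frac{16 x^{5} \sqrt{3 x^{2} + 4} + 80 x^{3} \sqrt{3 x^{2} + 4} + 100 x \sqrt{3 x^{2} + 4} + \sqrt{3} x}{3 \sqrt{3 x^{2} + 4}} = G'(x).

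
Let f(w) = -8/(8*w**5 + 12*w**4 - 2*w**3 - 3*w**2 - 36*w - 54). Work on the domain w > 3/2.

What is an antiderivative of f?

An antiderivative is F(w) = 4*(-34*w*log(w - 3/2) + 106*w*log(w + 3/2) - 36*w*log(w**2 + 2) + 54*sqrt(2)*w*atan(sqrt(2)*w/2) - 51*log(w - 3/2) + 159*log(w + 3/2) - 54*log(w**2 + 2) + 81*sqrt(2)*atan(sqrt(2)*w/2) - 102)/(2601*(2*w + 3)).

The denominator factors as (2*w - 3)*(2*w + 3)**2*(w**2 + 2); partial fractions split f into directly integrable pieces: -8*(2*w - 3)/(289*(w**2 + 2)) + 424/(2601*(2*w + 3)) + 16/(51*(2*w + 3)**2) - 8/(153*(2*w - 3)).
Check: d/dw[4*(-34*w*log(w - 3/2) + 106*w*log(w + 3/2) - 36*w*log(w**2 + 2) + 54*sqrt(2)*w*atan(sqrt(2)*w/2) - 51*log(w - 3/2) + 159*log(w + 3/2) - 54*log(w**2 + 2) + 81*sqrt(2)*atan(sqrt(2)*w/2) - 102)/(2601*(2*w + 3))] = -8/(8*w**5 + 12*w**4 - 2*w**3 - 3*w**2 - 36*w - 54) = f(w).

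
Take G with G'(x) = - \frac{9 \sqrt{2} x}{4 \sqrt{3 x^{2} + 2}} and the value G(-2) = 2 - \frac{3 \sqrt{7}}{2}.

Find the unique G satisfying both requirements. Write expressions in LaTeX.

The substitution u = \frac{3 x^{2}}{2} + 1 works: G'(x) is exactly (dG/du)*(du/dx) for that inner function.
A general antiderivative is - \frac{3 \sqrt{\frac{3 x^{2}}{2} + 1}}{2} + C.
The condition gives C = 2 - \frac{3 \sqrt{7}}{2} - (- \frac{3 \sqrt{7}}{2}) = 2.
So G(x) = - \frac{3 \sqrt{2} \sqrt{3 x^{2} + 2} - 8}{4}.
Check: d/dx[- \frac{3 \sqrt{2} \sqrt{3 x^{2} + 2} - 8}{4}] = - \frac{9 \sqrt{2} x}{4 \sqrt{3 x^{2} + 2}} = G'(x).

G(x) = - \frac{3 \sqrt{2} \sqrt{3 x^{2} + 2} - 8}{4}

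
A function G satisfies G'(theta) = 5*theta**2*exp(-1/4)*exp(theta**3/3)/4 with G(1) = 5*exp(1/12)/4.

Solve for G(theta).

G(theta) = 5*exp(-1/4)*exp(theta**3/3)/4

G'(theta) matches the chain-rule pattern g'(h)*h' with inner function h(theta) = theta**3/3 - 1/4; substituting u = h(theta) collapses the integral.
A general antiderivative is 5*exp(theta**3/3 - 1/4)/4 + C.
The condition gives C = 5*exp(1/12)/4 - (5*exp(1/12)/4) = 0.
So G(theta) = 5*exp(-1/4)*exp(theta**3/3)/4.
Check: d/dtheta[5*exp(-1/4)*exp(theta**3/3)/4] = 5*theta**2*exp(-1/4)*exp(theta**3/3)/4 = G'(theta).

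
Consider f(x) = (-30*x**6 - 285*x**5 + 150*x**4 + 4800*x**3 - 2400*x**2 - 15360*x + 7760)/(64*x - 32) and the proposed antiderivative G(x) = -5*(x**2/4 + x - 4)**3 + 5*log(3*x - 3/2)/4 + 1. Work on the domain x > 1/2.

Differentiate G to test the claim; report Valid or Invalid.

Valid. The derivative of G reproduces f.

d/dx[G] = (-30*x**6 - 285*x**5 + 150*x**4 + 4800*x**3 - 2400*x**2 - 15360*x + 7760)/(64*x - 32)
This equals f(x) exactly, so the claim holds.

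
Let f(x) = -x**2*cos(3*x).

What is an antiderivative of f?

Any candidate F(x) must reproduce f(x) exactly when differentiated.
Check: d/dx[-x**2*sin(3*x)/3 - 2*x*cos(3*x)/9 + 2*sin(3*x)/27] = -x**2*cos(3*x) = f(x).

An antiderivative is F(x) = -x**2*sin(3*x)/3 - 2*x*cos(3*x)/9 + 2*sin(3*x)/27.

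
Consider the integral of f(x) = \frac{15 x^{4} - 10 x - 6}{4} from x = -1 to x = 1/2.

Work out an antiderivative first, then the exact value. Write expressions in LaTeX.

Whatever form F(x) takes, F'(x) = f(x) is non-negotiable.
F(x) = \frac{x \left(3 x^{4} - 5 x - 6\right)}{4} is an antiderivative of f.
Check: d/dx[\frac{x \left(3 x^{4} - 5 x - 6\right)}{4}] = \frac{15 x^{4}}{4} - \frac{5 x}{2} - \frac{3}{2}, which equals f(x).
F(1/2) = - \frac{133}{128}; F(-1) = - \frac{1}{2}.
Integral = F(1/2) - F(-1) = - \frac{69}{128}.

Antiderivative: F(x) = \frac{x \left(3 x^{4} - 5 x - 6\right)}{4}; value = - \frac{69}{128}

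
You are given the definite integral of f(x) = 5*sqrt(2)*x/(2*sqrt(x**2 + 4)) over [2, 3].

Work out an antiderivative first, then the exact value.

Antiderivative: F(x) = 5*sqrt(x**2/2 + 2); value = -10 + 5*sqrt(26)/2

The substitution u = x**2/2 + 2 works: f is exactly (dF/du)*(du/dx) for that inner function.
F(x) = 5*sqrt(x**2/2 + 2) is an antiderivative of f.
Check: d/dx[5*sqrt(x**2/2 + 2)] = 5*sqrt(2)*x/(2*sqrt(x**2 + 4)) = f(x).
F(3) = 5*sqrt(26)/2; F(2) = 10.
Integral = F(3) - F(2) = -10 + 5*sqrt(26)/2.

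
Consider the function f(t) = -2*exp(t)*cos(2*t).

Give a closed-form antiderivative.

An antiderivative is F(t) = -4*exp(t)*sin(2*t)/5 - 2*exp(t)*cos(2*t)/5.

Recover f(t) by differentiating a candidate F(t); any mismatch rules it out.
Check: d/dt[-4*exp(t)*sin(2*t)/5 - 2*exp(t)*cos(2*t)/5] = -2*exp(t)*cos(2*t) = f(t).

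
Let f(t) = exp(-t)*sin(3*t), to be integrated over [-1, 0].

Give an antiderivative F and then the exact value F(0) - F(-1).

Antiderivative: F(t) = -exp(-t)*sin(3*t)/10 - 3*exp(-t)*cos(3*t)/10; value = 3*exp(1)*cos(3)/10 - 3/10 - exp(1)*sin(3)/10

A candidate is checked by its d/dt: the result must match f(t).
F(t) = -exp(-t)*sin(3*t)/10 - 3*exp(-t)*cos(3*t)/10 is an antiderivative of f.
Check: d/dt[-exp(-t)*sin(3*t)/10 - 3*exp(-t)*cos(3*t)/10] = exp(-t)*sin(3*t) = f(t).
F(0) = -3/10; F(-1) = exp(1)*sin(3)/10 - 3*exp(1)*cos(3)/10.
Integral = F(0) - F(-1) = 3*exp(1)*cos(3)/10 - 3/10 - exp(1)*sin(3)/10.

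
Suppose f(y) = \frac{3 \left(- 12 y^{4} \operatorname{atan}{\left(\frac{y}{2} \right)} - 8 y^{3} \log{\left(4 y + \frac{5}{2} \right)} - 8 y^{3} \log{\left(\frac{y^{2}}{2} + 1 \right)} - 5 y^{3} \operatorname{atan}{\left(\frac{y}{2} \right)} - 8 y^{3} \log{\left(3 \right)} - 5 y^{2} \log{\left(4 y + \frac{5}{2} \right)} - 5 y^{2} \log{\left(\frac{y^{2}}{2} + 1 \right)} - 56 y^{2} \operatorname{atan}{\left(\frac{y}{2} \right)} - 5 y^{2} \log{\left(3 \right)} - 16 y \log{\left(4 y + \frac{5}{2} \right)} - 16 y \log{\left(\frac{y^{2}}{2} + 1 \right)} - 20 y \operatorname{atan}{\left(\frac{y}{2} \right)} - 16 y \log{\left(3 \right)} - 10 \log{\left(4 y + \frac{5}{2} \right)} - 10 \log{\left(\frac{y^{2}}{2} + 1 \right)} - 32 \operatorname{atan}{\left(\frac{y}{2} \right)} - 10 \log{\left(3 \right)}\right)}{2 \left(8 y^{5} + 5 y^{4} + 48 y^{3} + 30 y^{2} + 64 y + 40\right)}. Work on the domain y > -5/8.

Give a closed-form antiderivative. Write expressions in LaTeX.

f has the shape u'v + uv' for u = - \frac{3 \log{\left(4 y + \frac{5}{2} \right)}}{4} - \frac{3 \log{\left(\frac{3 y^{2}}{2} + 3 \right)}}{4} and v = \operatorname{atan}{\left(\frac{y}{2} \right)} — it is the derivative of the product u*v.
Check: d/dy[- \frac{3 \left(\log{\left(4 y + \frac{5}{2} \right)} + \log{\left(\frac{3 y^{2}}{2} + 3 \right)}\right) \operatorname{atan}{\left(\frac{y}{2} \right)}}{4}] = \frac{- 36 y^{4} \operatorname{atan}{\left(\frac{y}{2} \right)} - 24 y^{3} \log{\left(4 y + \frac{5}{2} \right)} - 24 y^{3} \log{\left(\frac{y^{2}}{2} + 1 \right)} - 15 y^{3} \operatorname{atan}{\left(\frac{y}{2} \right)} - 24 y^{3} \log{\left(3 \right)} - 15 y^{2} \log{\left(4 y + \frac{5}{2} \right)} - 15 y^{2} \log{\left(\frac{y^{2}}{2} + 1 \right)} - 168 y^{2} \operatorname{atan}{\left(\frac{y}{2} \right)} - 15 y^{2} \log{\left(3 \right)} - 48 y \log{\left(4 y + \frac{5}{2} \right)} - 48 y \log{\left(\frac{y^{2}}{2} + 1 \right)} - 60 y \operatorname{atan}{\left(\frac{y}{2} \right)} - 48 y \log{\left(3 \right)} - 30 \log{\left(4 y + \frac{5}{2} \right)} - 30 \log{\left(\frac{y^{2}}{2} + 1 \right)} - 96 \operatorname{atan}{\left(\frac{y}{2} \right)} - 30 \log{\left(3 \right)}}{16 y^{5} + 10 y^{4} + 96 y^{3} + 60 y^{2} + 128 y + 80}, which equals f(y).

An antiderivative is F(y) = - \frac{3 \left(\log{\left(4 y + \frac{5}{2} \right)} + \log{\left(\frac{3 y^{2}}{2} + 3 \right)}\right) \operatorname{atan}{\left(\frac{y}{2} \right)}}{4}.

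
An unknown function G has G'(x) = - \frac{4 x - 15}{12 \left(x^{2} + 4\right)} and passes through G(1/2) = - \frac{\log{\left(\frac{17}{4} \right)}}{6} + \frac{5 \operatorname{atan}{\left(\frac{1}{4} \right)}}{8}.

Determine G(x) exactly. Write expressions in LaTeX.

G(x) = - \frac{\log{\left(x^{2} + 4 \right)}}{6} + \frac{5 \operatorname{atan}{\left(\frac{x}{2} \right)}}{8}

Any candidate G(x) must reproduce the stated G'(x) exactly.
A general antiderivative is - \frac{\log{\left(x^{2} + 4 \right)}}{6} + \frac{5 \operatorname{atan}{\left(\frac{x}{2} \right)}}{8} + C.
The condition gives C = - \frac{\log{\left(\frac{17}{4} \right)}}{6} + \frac{5 \operatorname{atan}{\left(\frac{1}{4} \right)}}{8} - (- \frac{\log{\left(\frac{17}{4} \right)}}{6} + \frac{5 \operatorname{atan}{\left(\frac{1}{4} \right)}}{8}) = 0.
So G(x) = - \frac{\log{\left(x^{2} + 4 \right)}}{6} + \frac{5 \operatorname{atan}{\left(\frac{x}{2} \right)}}{8}.
Check: d/dx[- \frac{\log{\left(x^{2} + 4 \right)}}{6} + \frac{5 \operatorname{atan}{\left(\frac{x}{2} \right)}}{8}] = \frac{15 - 4 x}{12 x^{2} + 48}, which equals G'(x).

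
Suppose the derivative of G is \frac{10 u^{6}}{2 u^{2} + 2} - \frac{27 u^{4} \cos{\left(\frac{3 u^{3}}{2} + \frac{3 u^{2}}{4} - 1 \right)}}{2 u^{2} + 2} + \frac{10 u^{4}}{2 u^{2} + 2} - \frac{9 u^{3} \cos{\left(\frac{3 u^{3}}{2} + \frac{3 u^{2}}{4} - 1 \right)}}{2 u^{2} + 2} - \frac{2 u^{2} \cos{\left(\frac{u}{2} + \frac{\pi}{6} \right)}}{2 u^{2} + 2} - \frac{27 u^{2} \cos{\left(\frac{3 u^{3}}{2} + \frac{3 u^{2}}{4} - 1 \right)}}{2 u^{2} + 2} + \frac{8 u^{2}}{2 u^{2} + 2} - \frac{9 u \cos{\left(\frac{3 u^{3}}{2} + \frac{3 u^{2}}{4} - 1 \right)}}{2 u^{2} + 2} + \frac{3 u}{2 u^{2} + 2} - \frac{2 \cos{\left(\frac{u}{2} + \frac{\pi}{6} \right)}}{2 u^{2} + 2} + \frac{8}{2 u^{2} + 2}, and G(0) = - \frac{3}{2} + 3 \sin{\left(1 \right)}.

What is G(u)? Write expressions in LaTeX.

G(u) = u^{5} + 4 u + \frac{3 \log{\left(u^{2} + 1 \right)}}{4} - 2 \sin{\left(\frac{u}{2} + \frac{\pi}{6} \right)} - 3 \sin{\left(\frac{3 u^{3}}{2} + \frac{3 u^{2}}{4} - 1 \right)} - \frac{1}{2}

The integrand splits into summands that can be handled one at a time.
A general antiderivative is u^{5} + 4 u + \frac{3 \log{\left(u^{2} + 1 \right)}}{4} - 2 \sin{\left(\frac{u}{2} + \frac{\pi}{6} \right)} - 3 \sin{\left(\frac{3 u^{3}}{2} + \frac{3 u^{2}}{4} - 1 \right)} - \frac{5}{2} + C.
The condition gives C = - \frac{3}{2} + 3 \sin{\left(1 \right)} - (- \frac{7}{2} + 3 \sin{\left(1 \right)}) = 2.
So G(u) = u^{5} + 4 u + \frac{3 \log{\left(u^{2} + 1 \right)}}{4} - 2 \sin{\left(\frac{u}{2} + \frac{\pi}{6} \right)} - 3 \sin{\left(\frac{3 u^{3}}{2} + \frac{3 u^{2}}{4} - 1 \right)} - \frac{1}{2}.
Check: d/du[u^{5} + 4 u + \frac{3 \log{\left(u^{2} + 1 \right)}}{4} - 2 \sin{\left(\frac{u}{2} + \frac{\pi}{6} \right)} - 3 \sin{\left(\frac{3 u^{3}}{2} + \frac{3 u^{2}}{4} - 1 \right)} - \frac{1}{2}] = \frac{10 u^{6} - 27 u^{4} \cos{\left(\frac{3 u^{3}}{2} + \frac{3 u^{2}}{4} - 1 \right)} + 10 u^{4} - 9 u^{3} \cos{\left(\frac{3 u^{3}}{2} + \frac{3 u^{2}}{4} - 1 \right)} - 2 u^{2} \cos{\left(\frac{u}{2} + \frac{\pi}{6} \right)} - 27 u^{2} \cos{\left(\frac{3 u^{3}}{2} + \frac{3 u^{2}}{4} - 1 \right)} + 8 u^{2} - 9 u \cos{\left(\frac{3 u^{3}}{2} + \frac{3 u^{2}}{4} - 1 \right)} + 3 u - 2 \cos{\left(\frac{u}{2} + \frac{\pi}{6} \right)} + 8}{2 u^{2} + 2}, which equals G'(u).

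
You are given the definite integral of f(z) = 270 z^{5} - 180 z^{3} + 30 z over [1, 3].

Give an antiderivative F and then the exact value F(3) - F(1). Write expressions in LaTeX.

Antiderivative: F(z) = \frac{5 \left(3 z^{2} - 1\right)^{3}}{3}; value = 29280

The substitution u = 1 - 3 z^{2} works: f is exactly (dF/du)*(du/dz) for that inner function.
F(z) = \frac{5 \left(3 z^{2} - 1\right)^{3}}{3} is an antiderivative of f.
Check: d/dz[\frac{5 \left(3 z^{2} - 1\right)^{3}}{3}] = 270 z^{5} - 180 z^{3} + 30 z = f(z).
F(3) = \frac{87880}{3}; F(1) = \frac{40}{3}.
Integral = F(3) - F(1) = 29280.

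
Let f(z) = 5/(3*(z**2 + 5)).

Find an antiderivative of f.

Any candidate F(z) must reproduce f(z) exactly when differentiated.
Check: d/dz[sqrt(5)*atan(sqrt(5)*z/5)/3] = 5/(3*z**2 + 15), which equals f(z).

An antiderivative is F(z) = sqrt(5)*atan(sqrt(5)*z/5)/3.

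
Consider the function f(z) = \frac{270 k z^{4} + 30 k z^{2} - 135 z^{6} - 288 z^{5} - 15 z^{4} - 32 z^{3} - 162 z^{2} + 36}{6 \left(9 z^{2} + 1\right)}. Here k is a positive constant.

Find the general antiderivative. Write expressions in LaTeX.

F(z) = \frac{5 k z^{3}}{3} - \frac{z^{5}}{2} - \frac{4 z^{4}}{3} - 3 z + 3 \operatorname{atan}{\left(3 z \right)} + C

Any candidate F(z) must reproduce f(z) exactly when differentiated.
Check: d/dz[\frac{5 k z^{3}}{3} - \frac{z^{5}}{2} - \frac{4 z^{4}}{3} - 3 z + 3 \operatorname{atan}{\left(3 z \right)}] = \frac{270 k z^{4} + 30 k z^{2} - 135 z^{6} - 288 z^{5} - 15 z^{4} - 32 z^{3} - 162 z^{2} + 36}{54 z^{2} + 6}, which equals f(z).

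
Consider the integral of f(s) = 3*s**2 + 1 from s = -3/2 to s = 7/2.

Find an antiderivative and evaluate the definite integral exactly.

For F(s) to be correct the identity F'(s) - f(s) = 0 must hold.
F(s) = s**3 + s is an antiderivative of f.
Check: d/ds[s**3 + s] = 3*s**2 + 1 = f(s).
F(7/2) = 371/8; F(-3/2) = -39/8.
Integral = F(7/2) - F(-3/2) = 205/4.

Antiderivative: F(s) = s**3 + s; value = 205/4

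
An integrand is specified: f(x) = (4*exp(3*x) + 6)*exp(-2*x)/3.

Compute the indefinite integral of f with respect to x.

F(x) = (4*exp(3*x) - 3)*exp(-2*x)/3 + C

An antiderivative F(x) passes only if d/dx[F] lands on f(x) exactly.
Check: d/dx[(4*exp(3*x) - 3)*exp(-2*x)/3] = (4*exp(3*x) + 6)*exp(-2*x)/3 = f(x).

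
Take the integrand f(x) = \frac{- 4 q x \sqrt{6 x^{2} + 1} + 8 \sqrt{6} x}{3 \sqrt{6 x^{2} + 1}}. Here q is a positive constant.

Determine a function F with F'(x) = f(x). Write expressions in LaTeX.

Check any antiderivative F(x) by computing F'(x) and comparing it with f(x).
Check: d/dx[\frac{\sqrt{3} \left(- 2 \sqrt{3} q x^{2} + 4 \sqrt{2} \sqrt{6 x^{2} + 1}\right)}{9}] = \frac{- 4 q x \sqrt{6 x^{2} + 1} + 8 \sqrt{6} x}{3 \sqrt{6 x^{2} + 1}} = f(x).

An antiderivative is F(x) = \frac{\sqrt{3} \left(- 2 \sqrt{3} q x^{2} + 4 \sqrt{2} \sqrt{6 x^{2} + 1}\right)}{9}.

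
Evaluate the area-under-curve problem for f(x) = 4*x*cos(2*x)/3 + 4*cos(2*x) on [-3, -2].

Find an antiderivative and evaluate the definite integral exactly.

Antiderivative: F(x) = 2*x*sin(2*x)/3 + 2*sin(2*x) + cos(2*x)/3; value = -cos(6)/3 + cos(4)/3 - 2*sin(4)/3

The integrand splits into summands that can be handled one at a time.
F(x) = 2*x*sin(2*x)/3 + 2*sin(2*x) + cos(2*x)/3 is an antiderivative of f.
Check: d/dx[2*x*sin(2*x)/3 + 2*sin(2*x) + cos(2*x)/3] = 4*x*cos(2*x)/3 + 4*cos(2*x) = f(x).
F(-2) = cos(4)/3 - 2*sin(4)/3; F(-3) = cos(6)/3.
Integral = F(-2) - F(-3) = -cos(6)/3 + cos(4)/3 - 2*sin(4)/3.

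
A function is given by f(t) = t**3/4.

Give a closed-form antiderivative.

Whatever form F(t) takes, F'(t) = f(t) is non-negotiable.
Check: d/dt[t**4/16] = t**3/4 = f(t).

An antiderivative is F(t) = t**4/16.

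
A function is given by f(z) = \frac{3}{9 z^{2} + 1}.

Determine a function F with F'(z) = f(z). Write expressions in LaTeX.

An antiderivative is F(z) = \operatorname{atan}{\left(3 z \right)}.

An antiderivative F(z) passes only if d/dz[F] lands on f(z) exactly.
Check: d/dz[\operatorname{atan}{\left(3 z \right)}] = \frac{3}{9 z^{2} + 1} = f(z).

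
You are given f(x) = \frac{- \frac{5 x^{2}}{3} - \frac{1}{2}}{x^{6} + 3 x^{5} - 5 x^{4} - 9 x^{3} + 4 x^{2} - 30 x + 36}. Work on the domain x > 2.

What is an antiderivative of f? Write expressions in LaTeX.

The denominator factors as 6 \left(x - 2\right) \left(x - 1\right) \left(x + 3\right)^{2} \left(x^{2} + 2\right); partial fractions split f into directly integrable pieces: \frac{17 \left(7 x + 12\right)}{4356 \left(x^{2} + 2\right)} - \frac{2389}{96800 \left(x + 3\right)} - \frac{31}{440 \left(x + 3\right)^{2}} + \frac{13}{288 \left(x - 1\right)} - \frac{43}{900 \left(x - 2\right)}.
Check: d/dx[- \frac{43 \log{\left(x - 2 \right)}}{900} + \frac{13 \log{\left(x - 1 \right)}}{288} - \frac{2389 \log{\left(x + 3 \right)}}{96800} + \frac{119 \log{\left(x^{2} + 2 \right)}}{8712} + \frac{17 \sqrt{2} \operatorname{atan}{\left(\frac{\sqrt{2} x}{2} \right)}}{726} + \frac{31}{440 x + 1320}] = \frac{- 10 x^{2} - 3}{6 x^{6} + 18 x^{5} - 30 x^{4} - 54 x^{3} + 24 x^{2} - 180 x + 216}, which equals f(x).

An antiderivative is F(x) = - \frac{43 \log{\left(x - 2 \right)}}{900} + \frac{13 \log{\left(x - 1 \right)}}{288} - \frac{2389 \log{\left(x + 3 \right)}}{96800} + \frac{119 \log{\left(x^{2} + 2 \right)}}{8712} + \frac{17 \sqrt{2} \operatorname{atan}{\left(\frac{\sqrt{2} x}{2} \right)}}{726} + \frac{31}{440 x + 1320}.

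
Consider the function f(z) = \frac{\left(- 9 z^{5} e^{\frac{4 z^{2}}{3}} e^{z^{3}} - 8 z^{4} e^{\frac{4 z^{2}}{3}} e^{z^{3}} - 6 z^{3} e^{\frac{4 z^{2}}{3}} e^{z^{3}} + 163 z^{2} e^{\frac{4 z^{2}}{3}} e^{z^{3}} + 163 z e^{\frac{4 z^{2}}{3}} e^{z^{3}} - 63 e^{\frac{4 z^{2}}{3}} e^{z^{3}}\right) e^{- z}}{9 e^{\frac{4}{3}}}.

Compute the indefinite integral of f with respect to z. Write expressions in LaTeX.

F(z) = \frac{4 \left(- \frac{z^{3}}{4} - \frac{z}{4} + 5\right) e^{z^{3} + \frac{4 z^{2}}{3} - z - \frac{4}{3}}}{3} + C

Recognize the product-rule pattern: f = u'v + uv' with u = - \frac{z^{3}}{3} - \frac{z}{3} + \frac{20}{3}, v = e^{z^{3} + \frac{4 z^{2}}{3} - z - \frac{4}{3}}, so integration by parts undoes it.
Check: d/dz[\frac{4 \left(- \frac{z^{3}}{4} - \frac{z}{4} + 5\right) e^{z^{3} + \frac{4 z^{2}}{3} - z - \frac{4}{3}}}{3}] = - \frac{z^{5} e^{- z} e^{\frac{4 z^{2}}{3}} e^{z^{3}}}{e^{\frac{4}{3}}} - \frac{8 z^{4} e^{- z} e^{\frac{4 z^{2}}{3}} e^{z^{3}}}{9 e^{\frac{4}{3}}} - \frac{2 z^{3} e^{- z} e^{\frac{4 z^{2}}{3}} e^{z^{3}}}{3 e^{\frac{4}{3}}} + \frac{163 z^{2} e^{- z} e^{\frac{4 z^{2}}{3}} e^{z^{3}}}{9 e^{\frac{4}{3}}} + \frac{163 z e^{- z} e^{\frac{4 z^{2}}{3}} e^{z^{3}}}{9 e^{\frac{4}{3}}} - \frac{7 e^{- z} e^{\frac{4 z^{2}}{3}} e^{z^{3}}}{e^{\frac{4}{3}}}, which equals f(z).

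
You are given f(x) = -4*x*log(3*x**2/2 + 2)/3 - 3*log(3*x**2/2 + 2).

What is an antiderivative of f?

The integrand splits into summands that can be handled one at a time.
Check: d/dx[-2*x**2*log(3*x**2/2 + 2)/3 + 2*x**2/3 - 3*x*log(3*x**2/2 + 2) + 6*x - 8*log(x**2 + 4/3)/9 - 4*sqrt(3)*atan(sqrt(3)*x/2)] = -4*x*log(3*x**2/2 + 2)/3 - 3*log(3*x**2/2 + 2) = f(x).

An antiderivative is F(x) = -2*x**2*log(3*x**2/2 + 2)/3 + 2*x**2/3 - 3*x*log(3*x**2/2 + 2) + 6*x - 8*log(x**2 + 4/3)/9 - 4*sqrt(3)*atan(sqrt(3)*x/2).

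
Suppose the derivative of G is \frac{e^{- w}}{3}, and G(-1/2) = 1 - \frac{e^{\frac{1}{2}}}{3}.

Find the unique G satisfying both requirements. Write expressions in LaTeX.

Differentiate the proposed G(w) back; it has to land on the given G'(w).
A general antiderivative is - \frac{e^{- w}}{3} + C.
The condition gives C = 1 - \frac{e^{\frac{1}{2}}}{3} - (- \frac{e^{\frac{1}{2}}}{3}) = 1.
So G(w) = \frac{\left(3 e^{w} - 1\right) e^{- w}}{3}.
Check: d/dw[\frac{\left(3 e^{w} - 1\right) e^{- w}}{3}] = \frac{e^{- w}}{3} = G'(w).

G(w) = \frac{\left(3 e^{w} - 1\right) e^{- w}}{3}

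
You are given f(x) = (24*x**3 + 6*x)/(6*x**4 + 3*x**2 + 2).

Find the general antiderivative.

F(x) = log(2*x**4 + x**2 + 2/3) + C

The substitution u = 2*x**4 + x**2 + 2/3 works: f is exactly (dF/du)*(du/dx) for that inner function.
Check: d/dx[log(2*x**4 + x**2 + 2/3)] = (24*x**3 + 6*x)/(6*x**4 + 3*x**2 + 2) = f(x).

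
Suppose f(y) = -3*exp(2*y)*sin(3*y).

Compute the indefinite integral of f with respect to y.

Any candidate F(y) must reproduce f(y) exactly when differentiated.
Check: d/dy[-6*exp(2*y)*sin(3*y)/13 + 9*exp(2*y)*cos(3*y)/13] = -3*exp(2*y)*sin(3*y) = f(y).

F(y) = -6*exp(2*y)*sin(3*y)/13 + 9*exp(2*y)*cos(3*y)/13 + C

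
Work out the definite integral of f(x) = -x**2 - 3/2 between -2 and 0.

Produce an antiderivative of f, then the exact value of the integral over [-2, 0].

Antiderivative: F(x) = -x**3/3 - 3*x/2; value = -17/3

A candidate is checked by its d/dx: the result must match f(x).
F(x) = -x**3/3 - 3*x/2 is an antiderivative of f.
Check: d/dx[-x**3/3 - 3*x/2] = -x**2 - 3/2 = f(x).
F(0) = 0; F(-2) = 17/3.
Integral = F(0) - F(-2) = -17/3.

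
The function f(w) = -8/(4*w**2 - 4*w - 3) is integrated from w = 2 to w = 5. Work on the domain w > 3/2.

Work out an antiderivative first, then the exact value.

Factor the denominator ((2*w - 3)*(2*w + 1)) and decompose: f = 2/(2*w + 1) - 2/(2*w - 3); each piece integrates to a log, atan, or power term.
F(w) = -log(w - 3/2) + log(w + 1/2) is an antiderivative of f.
Check: d/dw[-log(w - 3/2) + log(w + 1/2)] = -8/(4*w**2 - 4*w - 3) = f(w).
F(5) = -log(7/2) + log(11/2); F(2) = log(2) + log(5/2).
Integral = F(5) - F(2) = -log(7/2) - log(5/2) - log(2) + log(11/2).

Antiderivative: F(w) = -log(w - 3/2) + log(w + 1/2); value = -log(7/2) - log(5/2) - log(2) + log(11/2)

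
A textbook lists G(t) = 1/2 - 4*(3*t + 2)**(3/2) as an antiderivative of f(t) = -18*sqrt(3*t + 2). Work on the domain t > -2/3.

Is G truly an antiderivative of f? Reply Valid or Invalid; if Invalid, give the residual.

Valid - the claim checks out under differentiation.

d/dt[G] = -18*sqrt(3*t + 2)
This equals f(t) exactly, so the claim holds.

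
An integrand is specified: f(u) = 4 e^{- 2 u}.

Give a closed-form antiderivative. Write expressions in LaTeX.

For F(u) to be correct the identity F'(u) - f(u) = 0 must hold.
Check: d/du[- 2 e^{- 2 u}] = 4 e^{- 2 u} = f(u).

An antiderivative is F(u) = - 2 e^{- 2 u}.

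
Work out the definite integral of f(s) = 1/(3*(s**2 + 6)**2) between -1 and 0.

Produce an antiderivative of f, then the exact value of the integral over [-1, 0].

Whatever form F(s) takes, F'(s) = f(s) is non-negotiable.
F(s) = (sqrt(6)*s**2*atan(sqrt(6)*s/6) + 6*s + 6*sqrt(6)*atan(sqrt(6)*s/6))/(216*s**2 + 1296) is an antiderivative of f.
Check: d/ds[(sqrt(6)*s**2*atan(sqrt(6)*s/6) + 6*s + 6*sqrt(6)*atan(sqrt(6)*s/6))/(216*s**2 + 1296)] = 1/(3*s**4 + 36*s**2 + 108), which equals f(s).
F(0) = 0; F(-1) = -sqrt(6)*atan(sqrt(6)/6)/216 - 1/252.
Integral = F(0) - F(-1) = 1/252 + sqrt(6)*atan(sqrt(6)/6)/216.

Antiderivative: F(s) = (sqrt(6)*s**2*atan(sqrt(6)*s/6) + 6*s + 6*sqrt(6)*atan(sqrt(6)*s/6))/(216*s**2 + 1296); value = 1/252 + sqrt(6)*atan(sqrt(6)/6)/216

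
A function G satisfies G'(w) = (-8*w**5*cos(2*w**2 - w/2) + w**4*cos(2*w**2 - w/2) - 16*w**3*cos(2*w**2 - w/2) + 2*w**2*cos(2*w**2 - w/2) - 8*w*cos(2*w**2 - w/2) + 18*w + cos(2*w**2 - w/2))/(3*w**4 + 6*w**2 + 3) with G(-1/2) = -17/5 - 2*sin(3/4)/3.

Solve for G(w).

Since d/dw undoes antidifferentiation here, G(w) must give back the stated G'(w).
A general antiderivative is -2*sin(2*w**2 - w/2)/3 - 3/(w**2 + 1) + C.
The condition gives C = -17/5 - 2*sin(3/4)/3 - (-12/5 - 2*sin(3/4)/3) = -1.
So G(w) = (-3*w**2 - 2*(w**2 + 1)*sin(2*w**2 - w/2) - 12)/(3*(w**2 + 1)).
Check: d/dw[(-3*w**2 - 2*(w**2 + 1)*sin(2*w**2 - w/2) - 12)/(3*(w**2 + 1))] = (-8*w**5*cos(2*w**2 - w/2) + w**4*cos(2*w**2 - w/2) - 16*w**3*cos(2*w**2 - w/2) + 2*w**2*cos(2*w**2 - w/2) - 8*w*cos(2*w**2 - w/2) + 18*w + cos(2*w**2 - w/2))/(3*w**4 + 6*w**2 + 3) = G'(w).

G(w) = (-3*w**2 - 2*(w**2 + 1)*sin(2*w**2 - w/2) - 12)/(3*(w**2 + 1))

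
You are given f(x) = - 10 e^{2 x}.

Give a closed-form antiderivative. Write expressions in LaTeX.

An antiderivative is F(x) = - 5 e^{2 x}.

Any candidate F(x) must reproduce f(x) exactly when differentiated.
Check: d/dx[- 5 e^{2 x}] = - 10 e^{2 x} = f(x).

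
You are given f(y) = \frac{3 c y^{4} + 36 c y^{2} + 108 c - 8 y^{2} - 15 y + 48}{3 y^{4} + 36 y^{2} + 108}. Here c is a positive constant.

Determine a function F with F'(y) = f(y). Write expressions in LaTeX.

An antiderivative is F(y) = \frac{6 c y \left(y^{2} + 6\right) + 16 y + 15}{6 \left(y^{2} + 6\right)}.

Any candidate F(y) must reproduce f(y) exactly when differentiated.
Check: d/dy[\frac{6 c y \left(y^{2} + 6\right) + 16 y + 15}{6 \left(y^{2} + 6\right)}] = \frac{3 c y^{4} + 36 c y^{2} + 108 c - 8 y^{2} - 15 y + 48}{3 y^{4} + 36 y^{2} + 108} = f(y).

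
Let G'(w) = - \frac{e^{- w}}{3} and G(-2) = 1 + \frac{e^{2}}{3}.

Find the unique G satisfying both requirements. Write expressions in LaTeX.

A first test for any G(w): its w-derivative must equal the given G'(w).
A general antiderivative is \frac{e^{- w}}{3} + C.
The condition gives C = 1 + \frac{e^{2}}{3} - (\frac{e^{2}}{3}) = 1.
So G(w) = \frac{\left(3 e^{w} + 1\right) e^{- w}}{3}.
Check: d/dw[\frac{\left(3 e^{w} + 1\right) e^{- w}}{3}] = - \frac{e^{- w}}{3} = G'(w).

G(w) = \frac{\left(3 e^{w} + 1\right) e^{- w}}{3}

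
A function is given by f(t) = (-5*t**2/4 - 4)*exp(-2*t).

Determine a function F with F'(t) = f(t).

f has the shape u'v + uv' for u = 5*t**2/8 + 5*t/8 + 37/16 and v = exp(-2*t) — it is the derivative of the product u*v.
Check: d/dt[(10*t**2 + 10*t + 37)*exp(-2*t)/16] = (-5*t**2 - 16)*exp(-2*t)/4, which equals f(t).

An antiderivative is F(t) = (10*t**2 + 10*t + 37)*exp(-2*t)/16.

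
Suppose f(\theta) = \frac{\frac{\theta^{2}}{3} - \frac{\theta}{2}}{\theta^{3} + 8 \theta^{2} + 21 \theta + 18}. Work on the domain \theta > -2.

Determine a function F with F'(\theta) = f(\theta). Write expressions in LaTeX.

Factor the denominator (6 \left(\theta + 2\right) \left(\theta + 3\right)^{2}) and decompose: f = - \frac{2}{\theta + 3} - \frac{9}{2 \left(\theta + 3\right)^{2}} + \frac{7}{3 \left(\theta + 2\right)}; each piece integrates to a log, atan, or power term.
Check: d/d\theta[\frac{7 \log{\left(\theta + 2 \right)}}{3} - 2 \log{\left(\theta + 3 \right)} + \frac{9}{2 \theta + 6}] = \frac{2 \theta^{2} - 3 \theta}{6 \theta^{3} + 48 \theta^{2} + 126 \theta + 108}, which equals f(\theta).

An antiderivative is F(\theta) = \frac{7 \log{\left(\theta + 2 \right)}}{3} - 2 \log{\left(\theta + 3 \right)} + \frac{9}{2 \theta + 6}.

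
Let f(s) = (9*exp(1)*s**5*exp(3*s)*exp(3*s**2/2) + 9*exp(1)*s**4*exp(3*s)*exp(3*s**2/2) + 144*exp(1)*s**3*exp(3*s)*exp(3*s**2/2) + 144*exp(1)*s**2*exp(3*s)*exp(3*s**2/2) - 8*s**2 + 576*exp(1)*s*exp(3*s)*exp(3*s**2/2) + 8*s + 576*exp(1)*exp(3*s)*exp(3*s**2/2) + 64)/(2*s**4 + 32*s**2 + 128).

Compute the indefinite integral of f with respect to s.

Any candidate F(s) must reproduce f(s) exactly when differentiated.
Check: d/ds[(8*s + 3*(s**2 + 8)*exp(3*s**2/2 + 3*s + 1) - 4)/(2*(s**2 + 8))] = (9*exp(1)*s**5*exp(3*s)*exp(3*s**2/2) + 9*exp(1)*s**4*exp(3*s)*exp(3*s**2/2) + 144*exp(1)*s**3*exp(3*s)*exp(3*s**2/2) + 144*exp(1)*s**2*exp(3*s)*exp(3*s**2/2) - 8*s**2 + 576*exp(1)*s*exp(3*s)*exp(3*s**2/2) + 8*s + 576*exp(1)*exp(3*s)*exp(3*s**2/2) + 64)/(2*s**4 + 32*s**2 + 128) = f(s).

F(s) = (8*s + 3*(s**2 + 8)*exp(3*s**2/2 + 3*s + 1) - 4)/(2*(s**2 + 8)) + C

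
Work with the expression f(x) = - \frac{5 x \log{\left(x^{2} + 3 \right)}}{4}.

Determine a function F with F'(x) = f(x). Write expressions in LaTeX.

Check any antiderivative F(x) by computing F'(x) and comparing it with f(x).
Check: d/dx[- \frac{5 \left(x^{2} \log{\left(x^{2} + 3 \right)} - x^{2} + 3 \log{\left(x^{2} + 3 \right)}\right)}{8}] = - \frac{5 x \log{\left(x^{2} + 3 \right)}}{4} = f(x).

An antiderivative is F(x) = - \frac{5 \left(x^{2} \log{\left(x^{2} + 3 \right)} - x^{2} + 3 \log{\left(x^{2} + 3 \right)}\right)}{8}.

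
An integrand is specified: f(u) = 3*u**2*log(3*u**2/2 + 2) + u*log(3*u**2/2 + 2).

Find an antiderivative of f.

Integrate term by term and add the pieces.
Check: d/du[(-12*u**3 + 9*u**2*(2*u + 1)*log(3*u**2/2 + 2) - 9*u**2 + 48*u + 12*log(u**2 + 4/3) - 32*sqrt(3)*atan(sqrt(3)*u/2))/18] = 3*u**2*log(3*u**2/2 + 2) + u*log(3*u**2/2 + 2) = f(u).

An antiderivative is F(u) = (-12*u**3 + 9*u**2*(2*u + 1)*log(3*u**2/2 + 2) - 9*u**2 + 48*u + 12*log(u**2 + 4/3) - 32*sqrt(3)*atan(sqrt(3)*u/2))/18.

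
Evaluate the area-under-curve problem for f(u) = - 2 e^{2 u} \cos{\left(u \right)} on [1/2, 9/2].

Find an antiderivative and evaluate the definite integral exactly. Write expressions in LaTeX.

Differentiate the proposed F(u) back; it has to land on f(u) exactly.
F(u) = \frac{2 \left(- \sin{\left(u \right)} - 2 \cos{\left(u \right)}\right) e^{2 u}}{5} is an antiderivative of f.
Check: d/du[\frac{2 \left(- \sin{\left(u \right)} - 2 \cos{\left(u \right)}\right) e^{2 u}}{5}] = - 2 e^{2 u} \cos{\left(u \right)} = f(u).
F(9/2) = - \frac{4 e^{9} \cos{\left(\frac{9}{2} \right)}}{5} - \frac{2 e^{9} \sin{\left(\frac{9}{2} \right)}}{5}; F(1/2) = - \frac{4 e \cos{\left(\frac{1}{2} \right)}}{5} - \frac{2 e \sin{\left(\frac{1}{2} \right)}}{5}.
Integral = F(9/2) - F(1/2) = \frac{2 e \sin{\left(\frac{1}{2} \right)}}{5} + \frac{4 e \cos{\left(\frac{1}{2} \right)}}{5} - \frac{4 e^{9} \cos{\left(\frac{9}{2} \right)}}{5} - \frac{2 e^{9} \sin{\left(\frac{9}{2} \right)}}{5}.

Antiderivative: F(u) = \frac{2 \left(- \sin{\left(u \right)} - 2 \cos{\left(u \right)}\right) e^{2 u}}{5}; value = \frac{2 e \sin{\left(\frac{1}{2} \right)}}{5} + \frac{4 e \cos{\left(\frac{1}{2} \right)}}{5} - \frac{4 e^{9} \cos{\left(\frac{9}{2} \right)}}{5} - \frac{2 e^{9} \sin{\left(\frac{9}{2} \right)}}{5}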